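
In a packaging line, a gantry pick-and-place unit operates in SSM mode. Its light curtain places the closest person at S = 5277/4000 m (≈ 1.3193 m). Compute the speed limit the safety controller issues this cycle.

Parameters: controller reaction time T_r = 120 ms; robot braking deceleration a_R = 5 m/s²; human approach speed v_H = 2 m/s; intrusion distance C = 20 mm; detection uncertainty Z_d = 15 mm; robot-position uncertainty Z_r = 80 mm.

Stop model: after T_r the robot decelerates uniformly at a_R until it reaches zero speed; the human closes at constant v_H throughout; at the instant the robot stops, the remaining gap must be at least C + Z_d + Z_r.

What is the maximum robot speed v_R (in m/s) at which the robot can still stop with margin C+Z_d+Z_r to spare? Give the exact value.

v_R_max = 29/20 m/s = 1.4500 m/s

collect terms ⇒ (1/10)·v_R² + (13/25)·v_R + (-3857/4000) = 0
  disc = (13/25)² − 4·(1/10)·(-3857/4000) = 6561/10000 ; √disc = 81/100
  v_R = (−(13/25) + 81/100) / (2·(1/10)) = 29/20 m/s
check:
stop time T_s = (29/20)/5 = 0.2900 s
reaction-phase robot travel = 1.4500·0.1200 = 0.1740 m
robot under decel: 1.4500²/(2·5.0000) = 0.2102 m
person approaches 2.0000·(0.1200+0.2900) = 0.8200 m
C+Z_d+Z_r = 0.0200+0.0150+0.0800 = 0.1150 m
sum ≈ 0.1740+0.2102+0.8200+0.1150 ≈ 1.3193 m = S ✓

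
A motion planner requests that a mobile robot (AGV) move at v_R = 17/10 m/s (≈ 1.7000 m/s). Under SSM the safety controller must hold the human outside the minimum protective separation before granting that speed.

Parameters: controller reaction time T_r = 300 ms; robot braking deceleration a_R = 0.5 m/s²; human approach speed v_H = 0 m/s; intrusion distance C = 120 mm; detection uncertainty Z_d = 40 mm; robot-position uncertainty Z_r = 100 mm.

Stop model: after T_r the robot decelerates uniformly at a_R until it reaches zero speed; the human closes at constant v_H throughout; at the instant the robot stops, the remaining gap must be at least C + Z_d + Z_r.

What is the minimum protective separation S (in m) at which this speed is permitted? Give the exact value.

stop time T_s = (17/10)/(1/2) = 3.4000 s
robot covers v_R·T_r = 1.7000·0.3000 = 0.5100 m before braking
robot covers 1.7000·3.4000 − ½·0.5000·3.4000² = 2.8900 m while stopping
human closes 0.0000·3.7000 = 0.0000 m
C+Z_d+Z_r = 0.1200+0.0400+0.1000 = 0.2600 m
S_min ≈ 0.5100+2.8900+0.0000+0.2600  ⇒  S_min = 183/50 m

S_min = 183/50 m = 3.6600 m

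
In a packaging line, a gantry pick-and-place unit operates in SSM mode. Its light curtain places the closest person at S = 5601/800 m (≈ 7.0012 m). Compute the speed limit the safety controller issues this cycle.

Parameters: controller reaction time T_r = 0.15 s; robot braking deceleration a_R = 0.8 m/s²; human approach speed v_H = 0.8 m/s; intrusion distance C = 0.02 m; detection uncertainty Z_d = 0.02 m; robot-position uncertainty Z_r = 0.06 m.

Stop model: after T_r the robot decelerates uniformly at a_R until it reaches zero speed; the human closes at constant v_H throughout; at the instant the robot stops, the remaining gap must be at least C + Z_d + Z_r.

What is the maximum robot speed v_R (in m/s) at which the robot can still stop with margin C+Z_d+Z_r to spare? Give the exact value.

quadratic (5/8)·v² + (23/20)·v + (-217/32) = 0
  disc = (23/20)² − 4·(5/8)·(-217/32) = 29241/1600 ; √disc = 171/40
  v_R = (−(23/20) + 171/40) / (2·(5/8)) = 5/2 m/s
check:
stop time T_s = (5/2)/(4/5) = 3.1250 s
robot covers v_R·T_r = 2.5000·0.1500 = 0.3750 m before braking
braking distance = 2.5000²/(2·0.8000) = 3.9062 m
human over T_r+T_s: 0.8000·(0.1500+3.1250) = 2.6200 m
margins: 0.0200+0.0200+0.0600 = 0.1000 m
sum ≈ 0.3750+3.9062+2.6200+0.1000 ≈ 7.0012 m = S ✓

v_R_max = 5/2 m/s = 2.5000 m/s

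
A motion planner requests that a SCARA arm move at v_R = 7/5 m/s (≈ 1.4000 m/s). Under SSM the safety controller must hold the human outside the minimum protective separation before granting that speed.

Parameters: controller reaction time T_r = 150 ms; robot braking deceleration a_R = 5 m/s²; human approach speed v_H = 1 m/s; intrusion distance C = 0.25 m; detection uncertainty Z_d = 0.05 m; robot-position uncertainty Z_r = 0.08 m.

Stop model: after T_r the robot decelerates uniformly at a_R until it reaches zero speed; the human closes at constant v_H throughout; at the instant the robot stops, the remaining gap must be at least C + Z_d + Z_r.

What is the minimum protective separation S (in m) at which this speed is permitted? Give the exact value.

S_min = 152/125 m = 1.2160 m

T_s = v_R/a_R = (7/5)/5 = 0.2800 s
robot covers v_R·T_r = 1.4000·0.1500 = 0.2100 m before braking
robot under decel: 1.4000²/(2·5.0000) = 0.1960 m
human closes 1.0000·0.4300 = 0.4300 m
residual clearance needed = 0.2500+0.0500+0.0800 = 0.3800 m
S_min ≈ 0.2100+0.1960+0.4300+0.3800  ⇒  S_min = 152/125 m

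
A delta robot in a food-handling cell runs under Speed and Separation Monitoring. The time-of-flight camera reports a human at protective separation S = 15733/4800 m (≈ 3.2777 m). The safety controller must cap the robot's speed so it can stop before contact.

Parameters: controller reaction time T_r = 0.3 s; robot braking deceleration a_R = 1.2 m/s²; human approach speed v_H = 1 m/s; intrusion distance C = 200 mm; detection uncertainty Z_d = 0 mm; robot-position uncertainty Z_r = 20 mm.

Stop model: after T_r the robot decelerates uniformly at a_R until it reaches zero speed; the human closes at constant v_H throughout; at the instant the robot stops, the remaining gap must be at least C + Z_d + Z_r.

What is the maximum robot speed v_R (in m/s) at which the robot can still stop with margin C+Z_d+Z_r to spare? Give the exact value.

v_R_max = 31/20 m/s = 1.5500 m/s

at the boundary: (5/12)·v² + (17/15)·v + (-13237/4800) = 0
  disc = (17/15)² − 4·(5/12)·(-13237/4800) = 9409/1600 ; √disc = 97/40
  v_R = (−(17/15) + 97/40) / (2·(5/12)) = 31/20 m/s
check:
braking lasts T_s = (31/20)/(6/5) = 1.2917 s
reaction-phase robot travel = 1.5500·0.3000 = 0.4650 m
robot under decel: 1.5500²/(2·1.2000) = 1.0010 m
human closes 1.0000·1.5917 = 1.5917 m
C+Z_d+Z_r = 0.2000+0.0000+0.0200 = 0.2200 m
sum ≈ 0.4650+1.0010+1.5917+0.2200 ≈ 3.2777 m = S ✓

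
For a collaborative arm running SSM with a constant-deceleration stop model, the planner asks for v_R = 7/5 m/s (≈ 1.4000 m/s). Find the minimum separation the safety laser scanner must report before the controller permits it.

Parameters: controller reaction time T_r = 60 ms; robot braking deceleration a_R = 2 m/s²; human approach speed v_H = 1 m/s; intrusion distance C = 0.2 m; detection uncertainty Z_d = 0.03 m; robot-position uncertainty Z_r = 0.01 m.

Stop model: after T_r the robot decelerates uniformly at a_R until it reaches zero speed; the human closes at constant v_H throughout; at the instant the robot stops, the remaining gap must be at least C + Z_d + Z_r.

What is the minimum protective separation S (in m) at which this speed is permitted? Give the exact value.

S_min = 787/500 m = 1.5740 m

T_s = v_R/a_R = (7/5)/2 = 0.7000 s
robot in T_r: 1.4000·0.0600 = 0.0840 m
robot covers 1.4000·0.7000 − ½·2.0000·0.7000² = 0.4900 m while stopping
person approaches 1.0000·(0.0600+0.7000) = 0.7600 m
residual clearance needed = 0.2000+0.0300+0.0100 = 0.2400 m
S_min ≈ 0.0840+0.4900+0.7600+0.2400  ⇒  S_min = 787/500 m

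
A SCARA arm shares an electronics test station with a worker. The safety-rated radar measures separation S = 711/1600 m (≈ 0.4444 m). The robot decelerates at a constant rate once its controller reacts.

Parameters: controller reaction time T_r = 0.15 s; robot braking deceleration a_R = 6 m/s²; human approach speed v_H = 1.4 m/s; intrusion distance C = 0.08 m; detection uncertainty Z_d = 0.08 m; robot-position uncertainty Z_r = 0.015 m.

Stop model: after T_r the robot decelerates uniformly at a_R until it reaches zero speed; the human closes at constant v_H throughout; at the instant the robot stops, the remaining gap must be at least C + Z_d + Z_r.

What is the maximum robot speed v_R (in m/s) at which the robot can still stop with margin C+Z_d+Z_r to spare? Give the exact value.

quadratic (1/12)·v² + (23/60)·v + (-19/320) = 0
  disc = (23/60)² − 4·(1/12)·(-19/320) = 2401/14400 ; √disc = 49/120
  v_R = (−(23/60) + 49/120) / (2·(1/12)) = 3/20 m/s
check:
braking lasts T_s = (3/20)/6 = 0.0250 s
robot in T_r: 0.1500·0.1500 = 0.0225 m
robot under decel: 0.1500²/(2·6.0000) = 0.0019 m
human over T_r+T_s: 1.4000·(0.1500+0.0250) = 0.2450 m
residual clearance needed = 0.0800+0.0800+0.0150 = 0.1750 m
sum ≈ 0.0225+0.0019+0.2450+0.1750 ≈ 0.4444 m = S ✓

v_R_max = 3/20 m/s = 0.1500 m/s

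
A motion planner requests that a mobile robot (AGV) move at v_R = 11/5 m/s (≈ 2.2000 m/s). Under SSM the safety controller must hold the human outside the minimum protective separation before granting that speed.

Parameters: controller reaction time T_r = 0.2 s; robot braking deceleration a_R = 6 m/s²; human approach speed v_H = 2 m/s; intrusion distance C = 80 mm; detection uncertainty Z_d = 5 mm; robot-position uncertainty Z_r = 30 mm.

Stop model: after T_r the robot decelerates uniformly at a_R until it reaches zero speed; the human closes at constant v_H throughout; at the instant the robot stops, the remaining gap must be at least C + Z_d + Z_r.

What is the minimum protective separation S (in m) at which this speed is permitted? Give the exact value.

T_s = v_R/a_R = (11/5)/6 = 0.3667 s
robot covers v_R·T_r = 2.2000·0.2000 = 0.4400 m before braking
robot covers 2.2000·0.3667 − ½·6.0000·0.3667² = 0.4033 m while stopping
human closes 2.0000·0.5667 = 1.1333 m
C+Z_d+Z_r = 0.0800+0.0050+0.0300 = 0.1150 m
S_min ≈ 0.4400+0.4033+1.1333+0.1150  ⇒  S_min = 251/120 m

S_min = 251/120 m = 2.0917 m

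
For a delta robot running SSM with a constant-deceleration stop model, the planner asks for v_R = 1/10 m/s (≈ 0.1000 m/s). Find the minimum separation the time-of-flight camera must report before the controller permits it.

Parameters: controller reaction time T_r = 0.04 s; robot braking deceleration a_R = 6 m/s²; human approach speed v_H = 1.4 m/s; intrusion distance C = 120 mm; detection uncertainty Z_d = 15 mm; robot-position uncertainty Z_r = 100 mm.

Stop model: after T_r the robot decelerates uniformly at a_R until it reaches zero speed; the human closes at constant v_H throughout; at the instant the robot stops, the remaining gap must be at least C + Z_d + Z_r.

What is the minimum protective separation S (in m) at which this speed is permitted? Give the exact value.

T_s = v_R/a_R = (1/10)/6 = 0.0167 s
robot covers v_R·T_r = 0.1000·0.0400 = 0.0040 m before braking
robot covers 0.1000·0.0167 − ½·6.0000·0.0167² = 0.0008 m while stopping
human closes 1.4000·0.0567 = 0.0793 m
residual clearance needed = 0.1200+0.0150+0.1000 = 0.2350 m
S_min ≈ 0.0040+0.0008+0.0793+0.2350  ⇒  S_min = 383/1200 m

S_min = 383/1200 m = 0.3192 m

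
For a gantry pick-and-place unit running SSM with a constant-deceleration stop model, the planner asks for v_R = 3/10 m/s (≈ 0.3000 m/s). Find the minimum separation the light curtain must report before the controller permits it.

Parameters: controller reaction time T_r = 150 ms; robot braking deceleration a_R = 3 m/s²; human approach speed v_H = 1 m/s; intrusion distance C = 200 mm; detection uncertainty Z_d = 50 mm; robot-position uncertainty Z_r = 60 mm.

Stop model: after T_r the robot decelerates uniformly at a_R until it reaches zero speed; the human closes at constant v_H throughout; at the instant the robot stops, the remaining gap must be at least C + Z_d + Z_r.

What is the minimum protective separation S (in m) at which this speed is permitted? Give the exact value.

S_min = 31/50 m = 0.6200 m

T_s = v_R/a_R = (3/10)/3 = 0.1000 s
reaction-phase robot travel = 0.3000·0.1500 = 0.0450 m
robot covers 0.3000·0.1000 − ½·3.0000·0.1000² = 0.0150 m while stopping
human over T_r+T_s: 1.0000·(0.1500+0.1000) = 0.2500 m
margins: 0.2000+0.0500+0.0600 = 0.3100 m
S_min ≈ 0.0450+0.0150+0.2500+0.3100  ⇒  S_min = 31/50 m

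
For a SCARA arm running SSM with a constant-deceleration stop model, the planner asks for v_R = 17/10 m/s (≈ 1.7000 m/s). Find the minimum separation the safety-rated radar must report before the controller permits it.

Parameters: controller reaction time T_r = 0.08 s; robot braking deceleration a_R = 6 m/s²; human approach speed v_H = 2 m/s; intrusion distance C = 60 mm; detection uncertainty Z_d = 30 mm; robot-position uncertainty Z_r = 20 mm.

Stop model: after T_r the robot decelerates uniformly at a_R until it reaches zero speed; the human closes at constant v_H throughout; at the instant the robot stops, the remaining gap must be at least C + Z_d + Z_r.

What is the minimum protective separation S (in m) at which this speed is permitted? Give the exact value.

braking lasts T_s = (17/10)/6 = 0.2833 s
robot in T_r: 1.7000·0.0800 = 0.1360 m
robot under decel: 1.7000²/(2·6.0000) = 0.2408 m
person approaches 2.0000·(0.0800+0.2833) = 0.7267 m
residual clearance needed = 0.0600+0.0300+0.0200 = 0.1100 m
S_min ≈ 0.1360+0.2408+0.7267+0.1100  ⇒  S_min = 2427/2000 m

S_min = 2427/2000 m = 1.2135 m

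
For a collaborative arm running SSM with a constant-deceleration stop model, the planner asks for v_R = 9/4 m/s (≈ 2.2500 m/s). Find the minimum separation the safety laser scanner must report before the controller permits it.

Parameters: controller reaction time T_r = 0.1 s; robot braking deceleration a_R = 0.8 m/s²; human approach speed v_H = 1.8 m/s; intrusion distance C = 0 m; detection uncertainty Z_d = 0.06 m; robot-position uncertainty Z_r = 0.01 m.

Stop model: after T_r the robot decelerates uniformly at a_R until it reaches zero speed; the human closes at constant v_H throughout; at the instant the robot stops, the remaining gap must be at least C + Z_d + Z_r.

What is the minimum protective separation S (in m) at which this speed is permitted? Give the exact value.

T_s = v_R/a_R = (9/4)/(4/5) = 2.8125 s
robot covers v_R·T_r = 2.2500·0.1000 = 0.2250 m before braking
braking distance = 2.2500²/(2·0.8000) = 3.1641 m
person approaches 1.8000·(0.1000+2.8125) = 5.2425 m
residual clearance needed = 0.0000+0.0600+0.0100 = 0.0700 m
S_min ≈ 0.2250+3.1641+5.2425+0.0700  ⇒  S_min = 5569/640 m

S_min = 5569/640 m = 8.7016 m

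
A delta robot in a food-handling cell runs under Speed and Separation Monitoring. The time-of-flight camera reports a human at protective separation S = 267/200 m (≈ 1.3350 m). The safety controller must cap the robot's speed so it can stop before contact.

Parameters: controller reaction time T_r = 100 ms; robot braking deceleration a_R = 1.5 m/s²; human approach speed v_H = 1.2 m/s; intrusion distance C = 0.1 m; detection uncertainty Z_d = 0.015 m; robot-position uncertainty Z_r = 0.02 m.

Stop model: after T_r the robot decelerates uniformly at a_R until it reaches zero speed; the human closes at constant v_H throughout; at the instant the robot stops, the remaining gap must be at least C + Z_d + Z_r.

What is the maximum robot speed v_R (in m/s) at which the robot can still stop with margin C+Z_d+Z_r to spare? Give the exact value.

v_R_max = 9/10 m/s = 0.9000 m/s

quadratic (1/3)·v² + (9/10)·v + (-27/25) = 0
  disc = (9/10)² − 4·(1/3)·(-27/25) = 9/4 ; √disc = 3/2
  v_R = (−(9/10) + 3/2) / (2·(1/3)) = 9/10 m/s
check:
stop time T_s = (9/10)/(3/2) = 0.6000 s
reaction-phase robot travel = 0.9000·0.1000 = 0.0900 m
robot covers 0.9000·0.6000 − ½·1.5000·0.6000² = 0.2700 m while stopping
person approaches 1.2000·(0.1000+0.6000) = 0.8400 m
C+Z_d+Z_r = 0.1000+0.0150+0.0200 = 0.1350 m
sum ≈ 0.0900+0.2700+0.8400+0.1350 ≈ 1.3350 m = S ✓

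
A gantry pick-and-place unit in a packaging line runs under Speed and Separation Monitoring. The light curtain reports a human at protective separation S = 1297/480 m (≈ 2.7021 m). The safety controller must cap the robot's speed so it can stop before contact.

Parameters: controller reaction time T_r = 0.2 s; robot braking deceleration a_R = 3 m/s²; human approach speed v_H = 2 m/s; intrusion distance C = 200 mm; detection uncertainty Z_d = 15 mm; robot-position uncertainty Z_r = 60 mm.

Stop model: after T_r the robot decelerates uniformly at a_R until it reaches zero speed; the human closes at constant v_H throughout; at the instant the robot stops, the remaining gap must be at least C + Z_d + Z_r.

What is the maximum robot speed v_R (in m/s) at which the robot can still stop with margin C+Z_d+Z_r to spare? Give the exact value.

quadratic (1/6)·v² + (13/15)·v + (-973/480) = 0
  disc = (13/15)² − 4·(1/6)·(-973/480) = 841/400 ; √disc = 29/20
  v_R = (−(13/15) + 29/20) / (2·(1/6)) = 7/4 m/s
check:
stop time T_s = (7/4)/3 = 0.5833 s
reaction-phase robot travel = 1.7500·0.2000 = 0.3500 m
robot covers 1.7500·0.5833 − ½·3.0000·0.5833² = 0.5104 m while stopping
human over T_r+T_s: 2.0000·(0.2000+0.5833) = 1.5667 m
C+Z_d+Z_r = 0.2000+0.0150+0.0600 = 0.2750 m
sum ≈ 0.3500+0.5104+1.5667+0.2750 ≈ 2.7021 m = S ✓

v_R_max = 7/4 m/s = 1.7500 m/s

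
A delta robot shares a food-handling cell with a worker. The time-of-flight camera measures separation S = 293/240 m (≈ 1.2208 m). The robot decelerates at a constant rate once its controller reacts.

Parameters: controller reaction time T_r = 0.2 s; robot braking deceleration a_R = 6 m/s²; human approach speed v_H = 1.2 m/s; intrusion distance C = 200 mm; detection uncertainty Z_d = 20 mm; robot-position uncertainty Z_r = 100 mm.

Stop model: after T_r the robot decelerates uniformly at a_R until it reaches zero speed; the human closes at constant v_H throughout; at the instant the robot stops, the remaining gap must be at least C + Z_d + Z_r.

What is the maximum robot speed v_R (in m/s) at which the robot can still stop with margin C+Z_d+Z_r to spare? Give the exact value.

at the boundary: (1/12)·v² + (2/5)·v + (-793/1200) = 0
  disc = (2/5)² − 4·(1/12)·(-793/1200) = 1369/3600 ; √disc = 37/60
  v_R = (−(2/5) + 37/60) / (2·(1/12)) = 13/10 m/s
check:
stop time T_s = (13/10)/6 = 0.2167 s
robot covers v_R·T_r = 1.3000·0.2000 = 0.2600 m before braking
robot under decel: 1.3000²/(2·6.0000) = 0.1408 m
human over T_r+T_s: 1.2000·(0.2000+0.2167) = 0.5000 m
residual clearance needed = 0.2000+0.0200+0.1000 = 0.3200 m
sum ≈ 0.2600+0.1408+0.5000+0.3200 ≈ 1.2208 m = S ✓

v_R_max = 13/10 m/s = 1.3000 m/s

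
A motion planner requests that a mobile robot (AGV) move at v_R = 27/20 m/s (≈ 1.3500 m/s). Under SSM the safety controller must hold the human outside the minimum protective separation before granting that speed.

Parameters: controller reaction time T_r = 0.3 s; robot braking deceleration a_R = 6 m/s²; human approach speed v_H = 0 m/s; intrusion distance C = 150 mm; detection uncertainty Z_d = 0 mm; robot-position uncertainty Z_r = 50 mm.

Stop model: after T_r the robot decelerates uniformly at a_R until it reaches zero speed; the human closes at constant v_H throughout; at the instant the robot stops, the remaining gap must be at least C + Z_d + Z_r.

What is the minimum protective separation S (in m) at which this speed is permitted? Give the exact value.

stop time T_s = (27/20)/6 = 0.2250 s
robot covers v_R·T_r = 1.3500·0.3000 = 0.4050 m before braking
robot covers 1.3500·0.2250 − ½·6.0000·0.2250² = 0.1519 m while stopping
person approaches 0.0000·(0.3000+0.2250) = 0.0000 m
residual clearance needed = 0.1500+0.0000+0.0500 = 0.2000 m
S_min ≈ 0.4050+0.1519+0.0000+0.2000  ⇒  S_min = 1211/1600 m

S_min = 1211/1600 m = 0.7569 m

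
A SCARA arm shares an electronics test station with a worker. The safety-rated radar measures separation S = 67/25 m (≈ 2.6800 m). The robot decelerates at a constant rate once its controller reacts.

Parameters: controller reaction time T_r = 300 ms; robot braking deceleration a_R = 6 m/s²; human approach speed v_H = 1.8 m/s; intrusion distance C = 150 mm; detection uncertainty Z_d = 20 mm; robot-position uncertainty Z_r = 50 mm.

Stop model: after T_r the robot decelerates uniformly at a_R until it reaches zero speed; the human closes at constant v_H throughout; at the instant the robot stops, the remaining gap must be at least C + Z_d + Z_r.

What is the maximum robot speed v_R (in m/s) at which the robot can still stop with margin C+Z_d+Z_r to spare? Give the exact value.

v_R_max = 12/5 m/s = 2.4000 m/s

collect terms ⇒ (1/12)·v_R² + (3/5)·v_R + (-48/25) = 0
  disc = (3/5)² − 4·(1/12)·(-48/25) = 1 ; √disc = 1
  v_R = (−(3/5) + 1) / (2·(1/12)) = 12/5 m/s
check:
braking lasts T_s = (12/5)/6 = 0.4000 s
robot covers v_R·T_r = 2.4000·0.3000 = 0.7200 m before braking
robot under decel: 2.4000²/(2·6.0000) = 0.4800 m
human closes 1.8000·0.7000 = 1.2600 m
residual clearance needed = 0.1500+0.0200+0.0500 = 0.2200 m
sum ≈ 0.7200+0.4800+1.2600+0.2200 ≈ 2.6800 m = S ✓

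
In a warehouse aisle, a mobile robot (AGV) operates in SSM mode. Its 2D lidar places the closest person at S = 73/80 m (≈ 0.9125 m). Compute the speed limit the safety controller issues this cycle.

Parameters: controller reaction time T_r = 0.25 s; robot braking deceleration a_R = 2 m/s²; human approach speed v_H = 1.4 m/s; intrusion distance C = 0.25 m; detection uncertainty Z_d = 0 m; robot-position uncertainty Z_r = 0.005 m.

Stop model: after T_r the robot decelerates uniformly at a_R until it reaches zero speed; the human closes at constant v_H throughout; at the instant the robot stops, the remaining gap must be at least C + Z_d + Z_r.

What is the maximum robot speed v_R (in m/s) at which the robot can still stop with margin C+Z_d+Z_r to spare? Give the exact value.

at the boundary: (1/4)·v² + (19/20)·v + (-123/400) = 0
  disc = (19/20)² − 4·(1/4)·(-123/400) = 121/100 ; √disc = 11/10
  v_R = (−(19/20) + 11/10) / (2·(1/4)) = 3/10 m/s
check:
T_s = v_R/a_R = (3/10)/2 = 0.1500 s
robot in T_r: 0.3000·0.2500 = 0.0750 m
robot covers 0.3000·0.1500 − ½·2.0000·0.1500² = 0.0225 m while stopping
human over T_r+T_s: 1.4000·(0.2500+0.1500) = 0.5600 m
residual clearance needed = 0.2500+0.0000+0.0050 = 0.2550 m
sum ≈ 0.0750+0.0225+0.5600+0.2550 ≈ 0.9125 m = S ✓

v_R_max = 3/10 m/s = 0.3000 m/s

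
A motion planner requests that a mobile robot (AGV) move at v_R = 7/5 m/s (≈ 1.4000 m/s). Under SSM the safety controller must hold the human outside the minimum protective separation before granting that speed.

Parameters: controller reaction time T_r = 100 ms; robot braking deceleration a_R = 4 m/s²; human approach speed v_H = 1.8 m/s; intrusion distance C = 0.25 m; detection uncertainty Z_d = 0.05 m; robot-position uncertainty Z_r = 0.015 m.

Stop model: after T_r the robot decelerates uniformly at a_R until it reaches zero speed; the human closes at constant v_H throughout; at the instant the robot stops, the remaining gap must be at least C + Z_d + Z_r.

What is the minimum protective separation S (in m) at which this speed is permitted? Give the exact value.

T_s = v_R/a_R = (7/5)/4 = 0.3500 s
robot covers v_R·T_r = 1.4000·0.1000 = 0.1400 m before braking
robot under decel: 1.4000²/(2·4.0000) = 0.2450 m
human over T_r+T_s: 1.8000·(0.1000+0.3500) = 0.8100 m
residual clearance needed = 0.2500+0.0500+0.0150 = 0.3150 m
S_min ≈ 0.1400+0.2450+0.8100+0.3150  ⇒  S_min = 151/100 m

S_min = 151/100 m = 1.5100 m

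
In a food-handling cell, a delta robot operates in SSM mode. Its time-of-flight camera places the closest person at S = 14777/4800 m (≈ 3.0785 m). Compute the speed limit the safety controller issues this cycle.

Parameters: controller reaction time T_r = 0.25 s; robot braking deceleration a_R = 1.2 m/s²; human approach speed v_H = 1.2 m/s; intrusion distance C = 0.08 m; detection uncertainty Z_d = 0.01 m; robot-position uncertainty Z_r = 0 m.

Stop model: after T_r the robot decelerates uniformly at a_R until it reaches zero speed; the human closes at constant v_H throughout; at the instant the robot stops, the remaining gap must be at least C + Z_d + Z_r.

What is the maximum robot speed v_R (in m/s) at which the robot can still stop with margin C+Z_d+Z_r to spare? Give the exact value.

collect terms ⇒ (5/12)·v_R² + (5/4)·v_R + (-2581/960) = 0
  disc = (5/4)² − 4·(5/12)·(-2581/960) = 3481/576 ; √disc = 59/24
  v_R = (−(5/4) + 59/24) / (2·(5/12)) = 29/20 m/s
check:
stop time T_s = (29/20)/(6/5) = 1.2083 s
robot in T_r: 1.4500·0.2500 = 0.3625 m
braking distance = 1.4500²/(2·1.2000) = 0.8760 m
human closes 1.2000·1.4583 = 1.7500 m
C+Z_d+Z_r = 0.0800+0.0100+0.0000 = 0.0900 m
sum ≈ 0.3625+0.8760+1.7500+0.0900 ≈ 3.0785 m = S ✓

v_R_max = 29/20 m/s = 1.4500 m/s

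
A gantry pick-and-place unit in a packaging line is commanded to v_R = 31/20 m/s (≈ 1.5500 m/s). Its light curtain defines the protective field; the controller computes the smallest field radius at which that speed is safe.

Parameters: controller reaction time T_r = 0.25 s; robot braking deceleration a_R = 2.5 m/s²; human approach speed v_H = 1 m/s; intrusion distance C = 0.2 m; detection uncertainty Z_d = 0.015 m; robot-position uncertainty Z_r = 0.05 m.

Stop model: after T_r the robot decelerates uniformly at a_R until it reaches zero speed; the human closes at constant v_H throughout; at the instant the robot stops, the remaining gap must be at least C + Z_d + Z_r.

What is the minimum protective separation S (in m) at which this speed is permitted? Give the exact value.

T_s = v_R/a_R = (31/20)/(5/2) = 0.6200 s
reaction-phase robot travel = 1.5500·0.2500 = 0.3875 m
braking distance = 1.5500²/(2·2.5000) = 0.4805 m
person approaches 1.0000·(0.2500+0.6200) = 0.8700 m
C+Z_d+Z_r = 0.2000+0.0150+0.0500 = 0.2650 m
S_min ≈ 0.3875+0.4805+0.8700+0.2650  ⇒  S_min = 2003/1000 m

S_min = 2003/1000 m = 2.0030 m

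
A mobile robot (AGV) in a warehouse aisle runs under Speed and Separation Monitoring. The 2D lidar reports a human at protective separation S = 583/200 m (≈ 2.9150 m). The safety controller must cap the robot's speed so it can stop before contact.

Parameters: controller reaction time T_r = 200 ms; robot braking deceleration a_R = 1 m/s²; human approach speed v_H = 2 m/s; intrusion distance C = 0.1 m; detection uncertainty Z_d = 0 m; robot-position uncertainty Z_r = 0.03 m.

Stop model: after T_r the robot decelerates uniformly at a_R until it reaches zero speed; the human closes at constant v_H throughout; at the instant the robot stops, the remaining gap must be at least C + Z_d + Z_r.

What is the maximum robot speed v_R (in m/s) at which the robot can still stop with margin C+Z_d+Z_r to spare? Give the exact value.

v_R_max = 9/10 m/s = 0.9000 m/s

collect terms ⇒ (1/2)·v_R² + (11/5)·v_R + (-477/200) = 0
  disc = (11/5)² − 4·(1/2)·(-477/200) = 961/100 ; √disc = 31/10
  v_R = (−(11/5) + 31/10) / (2·(1/2)) = 9/10 m/s
check:
T_s = v_R/a_R = (9/10)/1 = 0.9000 s
robot covers v_R·T_r = 0.9000·0.2000 = 0.1800 m before braking
robot under decel: 0.9000²/(2·1.0000) = 0.4050 m
person approaches 2.0000·(0.2000+0.9000) = 2.2000 m
residual clearance needed = 0.1000+0.0000+0.0300 = 0.1300 m
sum ≈ 0.1800+0.4050+2.2000+0.1300 ≈ 2.9150 m = S ✓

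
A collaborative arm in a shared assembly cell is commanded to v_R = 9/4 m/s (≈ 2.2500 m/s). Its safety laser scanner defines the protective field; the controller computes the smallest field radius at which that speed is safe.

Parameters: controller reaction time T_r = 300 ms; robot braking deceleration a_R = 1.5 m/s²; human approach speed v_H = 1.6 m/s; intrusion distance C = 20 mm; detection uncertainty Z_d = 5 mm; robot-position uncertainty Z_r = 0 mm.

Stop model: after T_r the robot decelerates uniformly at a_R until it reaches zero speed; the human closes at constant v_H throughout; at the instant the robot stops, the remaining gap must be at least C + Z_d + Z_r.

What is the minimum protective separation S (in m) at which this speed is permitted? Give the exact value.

S_min = 2107/400 m = 5.2675 m

stop time T_s = (9/4)/(3/2) = 1.5000 s
robot covers v_R·T_r = 2.2500·0.3000 = 0.6750 m before braking
robot under decel: 2.2500²/(2·1.5000) = 1.6875 m
person approaches 1.6000·(0.3000+1.5000) = 2.8800 m
C+Z_d+Z_r = 0.0200+0.0050+0.0000 = 0.0250 m
S_min ≈ 0.6750+1.6875+2.8800+0.0250  ⇒  S_min = 2107/400 m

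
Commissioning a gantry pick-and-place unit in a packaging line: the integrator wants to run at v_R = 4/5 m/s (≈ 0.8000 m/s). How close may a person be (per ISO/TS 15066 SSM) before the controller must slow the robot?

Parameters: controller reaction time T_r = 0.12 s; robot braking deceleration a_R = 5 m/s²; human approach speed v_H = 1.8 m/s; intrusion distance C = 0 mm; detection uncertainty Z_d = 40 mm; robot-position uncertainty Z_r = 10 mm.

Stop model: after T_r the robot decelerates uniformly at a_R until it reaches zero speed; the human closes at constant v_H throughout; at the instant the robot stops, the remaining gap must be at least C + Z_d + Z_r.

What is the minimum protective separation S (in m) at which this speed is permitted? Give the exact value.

T_s = v_R/a_R = (4/5)/5 = 0.1600 s
reaction-phase robot travel = 0.8000·0.1200 = 0.0960 m
braking distance = 0.8000²/(2·5.0000) = 0.0640 m
human over T_r+T_s: 1.8000·(0.1200+0.1600) = 0.5040 m
margins: 0.0000+0.0400+0.0100 = 0.0500 m
S_min ≈ 0.0960+0.0640+0.5040+0.0500  ⇒  S_min = 357/500 m

S_min = 357/500 m = 0.7140 m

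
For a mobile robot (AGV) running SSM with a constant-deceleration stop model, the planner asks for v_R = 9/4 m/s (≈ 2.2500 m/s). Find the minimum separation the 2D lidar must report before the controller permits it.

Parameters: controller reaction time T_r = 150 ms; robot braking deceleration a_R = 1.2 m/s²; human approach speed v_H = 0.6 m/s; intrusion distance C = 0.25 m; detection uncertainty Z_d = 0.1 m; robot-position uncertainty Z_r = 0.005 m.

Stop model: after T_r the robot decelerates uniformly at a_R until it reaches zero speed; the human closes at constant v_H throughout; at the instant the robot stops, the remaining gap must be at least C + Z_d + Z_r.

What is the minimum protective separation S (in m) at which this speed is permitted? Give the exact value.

stop time T_s = (9/4)/(6/5) = 1.8750 s
robot in T_r: 2.2500·0.1500 = 0.3375 m
braking distance = 2.2500²/(2·1.2000) = 2.1094 m
person approaches 0.6000·(0.1500+1.8750) = 1.2150 m
residual clearance needed = 0.2500+0.1000+0.0050 = 0.3550 m
S_min ≈ 0.3375+2.1094+1.2150+0.3550  ⇒  S_min = 6427/1600 m

S_min = 6427/1600 m = 4.0169 m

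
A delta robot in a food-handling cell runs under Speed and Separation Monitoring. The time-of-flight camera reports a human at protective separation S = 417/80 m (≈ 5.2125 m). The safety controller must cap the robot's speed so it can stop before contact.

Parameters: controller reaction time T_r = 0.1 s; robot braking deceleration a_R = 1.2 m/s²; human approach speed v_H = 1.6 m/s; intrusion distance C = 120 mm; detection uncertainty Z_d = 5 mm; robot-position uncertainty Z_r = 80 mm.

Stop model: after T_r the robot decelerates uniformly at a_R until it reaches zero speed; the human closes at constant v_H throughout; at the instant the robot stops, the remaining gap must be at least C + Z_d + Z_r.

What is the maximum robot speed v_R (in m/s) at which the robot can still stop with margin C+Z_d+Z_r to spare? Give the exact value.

v_R_max = 21/10 m/s = 2.1000 m/s

collect terms ⇒ (5/12)·v_R² + (43/30)·v_R + (-1939/400) = 0
  disc = (43/30)² − 4·(5/12)·(-1939/400) = 36481/3600 ; √disc = 191/60
  v_R = (−(43/30) + 191/60) / (2·(5/12)) = 21/10 m/s
check:
stop time T_s = (21/10)/(6/5) = 1.7500 s
robot covers v_R·T_r = 2.1000·0.1000 = 0.2100 m before braking
robot under decel: 2.1000²/(2·1.2000) = 1.8375 m
human over T_r+T_s: 1.6000·(0.1000+1.7500) = 2.9600 m
C+Z_d+Z_r = 0.1200+0.0050+0.0800 = 0.2050 m
sum ≈ 0.2100+1.8375+2.9600+0.2050 ≈ 5.2125 m = S ✓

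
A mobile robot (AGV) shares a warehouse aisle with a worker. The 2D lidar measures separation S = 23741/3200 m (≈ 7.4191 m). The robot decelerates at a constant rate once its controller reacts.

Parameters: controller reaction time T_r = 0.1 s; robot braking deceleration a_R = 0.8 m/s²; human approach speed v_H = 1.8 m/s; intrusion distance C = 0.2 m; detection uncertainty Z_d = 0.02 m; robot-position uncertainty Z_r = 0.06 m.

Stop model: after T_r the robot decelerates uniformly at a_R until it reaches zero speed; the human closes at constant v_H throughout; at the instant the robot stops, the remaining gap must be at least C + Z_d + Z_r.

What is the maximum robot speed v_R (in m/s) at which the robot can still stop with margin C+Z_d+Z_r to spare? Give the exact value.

collect terms ⇒ (5/8)·v_R² + (47/20)·v_R + (-22269/3200) = 0
  disc = (47/20)² − 4·(5/8)·(-22269/3200) = 146689/6400 ; √disc = 383/80
  v_R = (−(47/20) + 383/80) / (2·(5/8)) = 39/20 m/s
check:
braking lasts T_s = (39/20)/(4/5) = 2.4375 s
robot covers v_R·T_r = 1.9500·0.1000 = 0.1950 m before braking
robot covers 1.9500·2.4375 − ½·0.8000·2.4375² = 2.3766 m while stopping
human closes 1.8000·2.5375 = 4.5675 m
margins: 0.2000+0.0200+0.0600 = 0.2800 m
sum ≈ 0.1950+2.3766+4.5675+0.2800 ≈ 7.4191 m = S ✓

v_R_max = 39/20 m/s = 1.9500 m/s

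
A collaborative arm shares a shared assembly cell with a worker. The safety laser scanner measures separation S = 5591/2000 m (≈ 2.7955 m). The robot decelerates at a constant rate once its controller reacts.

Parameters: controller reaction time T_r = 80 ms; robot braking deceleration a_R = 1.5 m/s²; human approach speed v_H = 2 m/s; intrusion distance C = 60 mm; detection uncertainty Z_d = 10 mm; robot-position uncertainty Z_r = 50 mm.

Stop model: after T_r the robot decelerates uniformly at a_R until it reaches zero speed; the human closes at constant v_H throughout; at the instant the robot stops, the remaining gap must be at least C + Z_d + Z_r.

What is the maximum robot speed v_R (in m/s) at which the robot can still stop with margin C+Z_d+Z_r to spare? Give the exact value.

collect terms ⇒ (1/3)·v_R² + (106/75)·v_R + (-5031/2000) = 0
  disc = (106/75)² − 4·(1/3)·(-5031/2000) = 120409/22500 ; √disc = 347/150
  v_R = (−(106/75) + 347/150) / (2·(1/3)) = 27/20 m/s
check:
T_s = v_R/a_R = (27/20)/(3/2) = 0.9000 s
robot in T_r: 1.3500·0.0800 = 0.1080 m
robot under decel: 1.3500²/(2·1.5000) = 0.6075 m
human closes 2.0000·0.9800 = 1.9600 m
margins: 0.0600+0.0100+0.0500 = 0.1200 m
sum ≈ 0.1080+0.6075+1.9600+0.1200 ≈ 2.7955 m = S ✓

v_R_max = 27/20 m/s = 1.3500 m/s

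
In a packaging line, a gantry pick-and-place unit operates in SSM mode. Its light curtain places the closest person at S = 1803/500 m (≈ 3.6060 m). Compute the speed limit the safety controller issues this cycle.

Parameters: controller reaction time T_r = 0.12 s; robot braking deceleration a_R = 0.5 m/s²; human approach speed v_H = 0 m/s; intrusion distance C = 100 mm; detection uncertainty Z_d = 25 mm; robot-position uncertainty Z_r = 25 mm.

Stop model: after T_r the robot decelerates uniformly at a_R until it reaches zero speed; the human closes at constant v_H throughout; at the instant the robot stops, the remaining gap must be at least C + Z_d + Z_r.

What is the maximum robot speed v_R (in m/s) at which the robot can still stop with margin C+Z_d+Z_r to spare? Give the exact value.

collect terms ⇒ (1)·v_R² + (3/25)·v_R + (-432/125) = 0
  disc = (3/25)² − 4·(1)·(-432/125) = 8649/625 ; √disc = 93/25
  v_R = (−(3/25) + 93/25) / (2·(1)) = 9/5 m/s
check:
stop time T_s = (9/5)/(1/2) = 3.6000 s
reaction-phase robot travel = 1.8000·0.1200 = 0.2160 m
robot under decel: 1.8000²/(2·0.5000) = 3.2400 m
human closes 0.0000·3.7200 = 0.0000 m
residual clearance needed = 0.1000+0.0250+0.0250 = 0.1500 m
sum ≈ 0.2160+3.2400+0.0000+0.1500 ≈ 3.6060 m = S ✓

v_R_max = 9/5 m/s = 1.8000 m/s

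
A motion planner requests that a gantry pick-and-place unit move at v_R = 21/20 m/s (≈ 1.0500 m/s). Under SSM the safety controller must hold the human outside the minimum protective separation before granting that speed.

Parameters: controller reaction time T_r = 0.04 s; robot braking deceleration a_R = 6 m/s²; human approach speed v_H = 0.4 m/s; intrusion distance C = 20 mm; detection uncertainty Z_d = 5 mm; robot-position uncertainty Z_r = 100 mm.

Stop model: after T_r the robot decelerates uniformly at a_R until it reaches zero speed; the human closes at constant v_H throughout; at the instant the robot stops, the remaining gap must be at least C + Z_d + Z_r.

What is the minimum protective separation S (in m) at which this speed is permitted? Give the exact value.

S_min = 2759/8000 m = 0.3449 m

stop time T_s = (21/20)/6 = 0.1750 s
robot covers v_R·T_r = 1.0500·0.0400 = 0.0420 m before braking
braking distance = 1.0500²/(2·6.0000) = 0.0919 m
human closes 0.4000·0.2150 = 0.0860 m
margins: 0.0200+0.0050+0.1000 = 0.1250 m
S_min ≈ 0.0420+0.0919+0.0860+0.1250  ⇒  S_min = 2759/8000 m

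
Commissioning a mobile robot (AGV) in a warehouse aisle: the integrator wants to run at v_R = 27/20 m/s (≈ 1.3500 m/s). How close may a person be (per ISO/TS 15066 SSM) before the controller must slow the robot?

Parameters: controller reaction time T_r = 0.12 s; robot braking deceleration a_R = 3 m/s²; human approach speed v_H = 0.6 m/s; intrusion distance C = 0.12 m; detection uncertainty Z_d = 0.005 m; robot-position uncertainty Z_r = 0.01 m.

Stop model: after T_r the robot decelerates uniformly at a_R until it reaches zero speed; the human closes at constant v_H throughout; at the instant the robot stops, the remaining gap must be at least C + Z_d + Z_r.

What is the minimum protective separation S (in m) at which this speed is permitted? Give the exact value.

S_min = 3771/4000 m = 0.9427 m

braking lasts T_s = (27/20)/3 = 0.4500 s
robot covers v_R·T_r = 1.3500·0.1200 = 0.1620 m before braking
robot under decel: 1.3500²/(2·3.0000) = 0.3038 m
human over T_r+T_s: 0.6000·(0.1200+0.4500) = 0.3420 m
margins: 0.1200+0.0050+0.0100 = 0.1350 m
S_min ≈ 0.1620+0.3038+0.3420+0.1350  ⇒  S_min = 3771/4000 m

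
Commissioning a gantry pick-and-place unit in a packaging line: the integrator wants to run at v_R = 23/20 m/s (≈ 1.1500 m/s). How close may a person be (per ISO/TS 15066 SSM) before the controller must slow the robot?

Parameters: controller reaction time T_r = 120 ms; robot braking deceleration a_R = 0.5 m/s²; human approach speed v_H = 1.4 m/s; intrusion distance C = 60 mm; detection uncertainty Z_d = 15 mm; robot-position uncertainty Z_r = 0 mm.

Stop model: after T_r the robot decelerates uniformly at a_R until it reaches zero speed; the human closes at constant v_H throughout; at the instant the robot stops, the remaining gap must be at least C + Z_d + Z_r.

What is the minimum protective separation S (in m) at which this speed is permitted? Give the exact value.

T_s = v_R/a_R = (23/20)/(1/2) = 2.3000 s
robot covers v_R·T_r = 1.1500·0.1200 = 0.1380 m before braking
braking distance = 1.1500²/(2·0.5000) = 1.3225 m
human over T_r+T_s: 1.4000·(0.1200+2.3000) = 3.3880 m
C+Z_d+Z_r = 0.0600+0.0150+0.0000 = 0.0750 m
S_min ≈ 0.1380+1.3225+3.3880+0.0750  ⇒  S_min = 9847/2000 m

S_min = 9847/2000 m = 4.9235 m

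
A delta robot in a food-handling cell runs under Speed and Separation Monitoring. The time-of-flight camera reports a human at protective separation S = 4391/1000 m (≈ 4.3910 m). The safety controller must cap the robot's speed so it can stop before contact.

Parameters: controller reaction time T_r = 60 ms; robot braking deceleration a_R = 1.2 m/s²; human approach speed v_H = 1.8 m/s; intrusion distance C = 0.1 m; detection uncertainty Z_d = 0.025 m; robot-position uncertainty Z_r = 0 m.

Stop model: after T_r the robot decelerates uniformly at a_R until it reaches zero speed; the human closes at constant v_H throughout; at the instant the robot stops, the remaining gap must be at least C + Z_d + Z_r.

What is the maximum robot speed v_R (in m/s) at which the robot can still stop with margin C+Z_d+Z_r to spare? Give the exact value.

v_R_max = 9/5 m/s = 1.8000 m/s

at the boundary: (5/12)·v² + (39/25)·v + (-2079/500) = 0
  disc = (39/25)² − 4·(5/12)·(-2079/500) = 23409/2500 ; √disc = 153/50
  v_R = (−(39/25) + 153/50) / (2·(5/12)) = 9/5 m/s
check:
T_s = v_R/a_R = (9/5)/(6/5) = 1.5000 s
robot in T_r: 1.8000·0.0600 = 0.1080 m
robot under decel: 1.8000²/(2·1.2000) = 1.3500 m
human closes 1.8000·1.5600 = 2.8080 m
residual clearance needed = 0.1000+0.0250+0.0000 = 0.1250 m
sum ≈ 0.1080+1.3500+2.8080+0.1250 ≈ 4.3910 m = S ✓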